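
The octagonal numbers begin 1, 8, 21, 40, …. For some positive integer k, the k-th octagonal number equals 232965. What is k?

279

Set n(3n−2) = 232965, giving 3n² − 2n − 232965 = 0.
So n = (2 + 1672) / 6 = 1674/6 = 279.
Check: 279·(3·279 − 2) = 232965. ✓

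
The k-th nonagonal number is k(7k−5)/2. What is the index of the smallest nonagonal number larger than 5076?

39

Solve n(7n−5)/2 > 5076 for integer n.
The largest n with value ≤ 5076 is 38 (since 4959 ≤ 5076 < 5226), so the first above is n = 39, value 5226.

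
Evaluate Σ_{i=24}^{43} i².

23110

Σ_{i=24}^{43} i² = 27434 − 4324 = 23110.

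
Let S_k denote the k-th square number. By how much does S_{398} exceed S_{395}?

398² = 158404 and 395² = 156025.
Difference: 158404 − 156025 = 2379.

2379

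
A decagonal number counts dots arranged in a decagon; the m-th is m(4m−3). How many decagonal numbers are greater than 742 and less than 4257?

18

The n-th decagonal number is n(4n−3).
Smallest index with value > 742: n = 15 (giving 855).
Largest index with value < 4257: n = 32 (giving 4000).
Indices 15 through 32: 18 terms.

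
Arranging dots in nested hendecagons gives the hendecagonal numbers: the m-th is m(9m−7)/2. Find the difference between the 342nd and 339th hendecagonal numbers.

342·(9·342 − 7)/2 = 525141 and 339·(9·339 − 7)/2 = 515958.
Difference: 525141 − 515958 = 9183.

9183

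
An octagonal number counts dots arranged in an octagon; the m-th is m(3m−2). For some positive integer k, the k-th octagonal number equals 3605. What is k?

35

Set n(3n−2) = 3605, giving 3n² − 2n − 3605 = 0.
So n = (2 + 208) / 6 = 210/6 = 35.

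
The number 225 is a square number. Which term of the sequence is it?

15

We need n² = 225, so n = √225 = 15.
Check: 15² = 225. ✓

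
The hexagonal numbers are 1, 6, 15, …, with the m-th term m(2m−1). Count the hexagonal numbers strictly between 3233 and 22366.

65

The n-th hexagonal number is n(2n−1).
Smallest index with value > 3233: n = 41 (giving 3321).
Largest index with value < 22366: n = 105 (giving 21945).
Indices 41 through 105: 65 terms.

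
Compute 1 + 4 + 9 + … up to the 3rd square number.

14

Σ_{i=1}^{3} i² = 3·4·7/6 = 14.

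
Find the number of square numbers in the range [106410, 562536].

The n-th square number is n².
Smallest index with value ≥ 106410: n = 327 (giving 106929).
Largest index with value ≤ 562536: n = 750 (giving 562500).
Indices 327 through 750: 424 terms.

424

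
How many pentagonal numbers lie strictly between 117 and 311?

The n-th pentagonal number is n(3n−1)/2.
Smallest index with value > 117: n = 10 (giving 145).
Largest index with value < 311: n = 14 (giving 287).
Indices 10 through 14: 5 terms.

5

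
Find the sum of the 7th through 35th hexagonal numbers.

Σ i(2i−1) = 2Σi² − Σi over i = 7..35.
Σi = 630 − 21 = 609 and Σi² = 14910 − 91 = 14819.
2·14819 − 1·609 = 29029.

29029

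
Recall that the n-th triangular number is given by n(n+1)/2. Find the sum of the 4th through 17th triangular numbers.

Σ i(i+1)/2 = (Σi² + Σi) / 2 over i = 4..17.
Σi = 153 − 6 = 147 and Σi² = 1785 − 14 = 1771.
(1·1771 + 1·147) / 2 = 1918/2 = 959.

959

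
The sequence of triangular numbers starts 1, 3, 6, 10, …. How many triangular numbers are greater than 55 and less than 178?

The n-th triangular number is n(n+1)/2.
Smallest index with value > 55: n = 11 (giving 66).
Largest index with value < 178: n = 18 (giving 171).
Indices 11 through 18: 8 terms.

8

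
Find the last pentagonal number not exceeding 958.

925

Solve n(3n−1)/2 ≤ 958 for integer n.
n = 25 gives 925 ≤ 958, while n = 26 gives 1001 > 958; so the answer is 925.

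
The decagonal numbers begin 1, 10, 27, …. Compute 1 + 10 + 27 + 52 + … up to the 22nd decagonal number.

Σ i(4i−3) = 4Σi² − 3Σi over i = 1..22.
Σi = 253 and Σi² = 3795.
4·3795 − 3·253 = 14421.

14421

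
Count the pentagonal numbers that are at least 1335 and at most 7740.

The n-th pentagonal number is n(3n−1)/2.
Smallest index with value ≥ 1335: n = 30 (giving 1335).
Largest index with value ≤ 7740: n = 72 (giving 7740).
Indices 30 through 72: 43 terms.

43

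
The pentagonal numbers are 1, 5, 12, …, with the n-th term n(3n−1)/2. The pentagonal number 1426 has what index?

31

Set n(3n−1)/2 = 1426, giving 3n² − n − 2852 = 0.
The discriminant is 1 + 24·1426 = 34225, and √34225 = 185.
So n = (1 + 185) / 6 = 186/6 = 31.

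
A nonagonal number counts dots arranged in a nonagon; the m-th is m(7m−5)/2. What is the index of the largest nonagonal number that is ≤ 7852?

Solve n(7n−5)/2 ≤ 7852 for integer n.
n = 47 gives 7614 ≤ 7852, while n = 48 gives 7944 > 7852; so the answer is index 47.

47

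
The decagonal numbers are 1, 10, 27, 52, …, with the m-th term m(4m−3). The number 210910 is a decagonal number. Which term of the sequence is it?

Set n(4n−3) = 210910, giving 4n² − 3n − 210910 = 0.
The discriminant is 9 + 16·210910 = 3374569, and √3374569 = 1837.
So n = (3 + 1837) / 8 = 1840/8 = 230.
Check: 230·(4·230 − 3) = 210910. ✓

230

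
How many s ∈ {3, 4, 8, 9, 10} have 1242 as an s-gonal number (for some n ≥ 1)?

s = 3: P(3, 49) = 1225 and P(3, 50) = 1275; 1242 is not s-gonal.
s = 4: P(4, 35) = 1225 and P(4, 36) = 1296; 1242 is not s-gonal.
s = 8: P(8, 20) = 1160 and P(8, 21) = 1281; 1242 is not s-gonal.
s = 9: P(9, 19) = 1216 and P(9, 20) = 1350; 1242 is not s-gonal.
s = 10: P(10, 18) = 1242. ✓
Hits: s ∈ {10} → 1.

1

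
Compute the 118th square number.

13924

The 118th square number is n² with n = 118.
118² = 13924.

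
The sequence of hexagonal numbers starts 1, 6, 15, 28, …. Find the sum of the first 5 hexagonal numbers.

Σ i(2i−1) = 2Σi² − Σi over i = 1..5.
Σi = 15 and Σi² = 55.
2·55 − 1·15 = 95.

95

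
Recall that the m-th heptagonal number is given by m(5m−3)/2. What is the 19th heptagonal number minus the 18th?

91

Consecutive heptagonal numbers differ by 5n − 4: here 5·19 − 4 = 91.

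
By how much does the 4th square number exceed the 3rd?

n² − (n−1)² = 2n − 1, so 4² − 3² = 2·4 − 1 = 7.

7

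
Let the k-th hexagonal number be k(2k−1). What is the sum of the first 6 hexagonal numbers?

Σ i(2i−1) = 2Σi² − Σi over i = 1..6.
Σi = 21 and Σi² = 91.
2·91 − 1·21 = 161.

161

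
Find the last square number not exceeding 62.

Solve n² ≤ 62 for integer n.
n = 7 gives 49 ≤ 62, while n = 8 gives 64 > 62; so the answer is 49.

49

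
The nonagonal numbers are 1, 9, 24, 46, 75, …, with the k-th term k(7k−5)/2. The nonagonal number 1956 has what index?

Set n(7n−5)/2 = 1956, giving 7n² − 5n − 3912 = 0.
So n = (5 + 331) / 14 = 336/14 = 24.

24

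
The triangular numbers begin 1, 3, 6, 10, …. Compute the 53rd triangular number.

1431

The 53rd triangular number is n(n+1)/2 with n = 53.
53·54/2 = 2862/2 = 1431.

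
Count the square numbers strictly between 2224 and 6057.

The n-th square number is n².
Smallest index with value > 2224: n = 48 (giving 2304).
Largest index with value < 6057: n = 77 (giving 5929).
Indices 48 through 77: 30 terms.

30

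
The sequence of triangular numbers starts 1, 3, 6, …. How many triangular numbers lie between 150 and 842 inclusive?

24

The n-th triangular number is n(n+1)/2.
Smallest index with value ≥ 150: n = 17 (giving 153).
Largest index with value ≤ 842: n = 40 (giving 820).
Indices 17 through 40: 24 terms.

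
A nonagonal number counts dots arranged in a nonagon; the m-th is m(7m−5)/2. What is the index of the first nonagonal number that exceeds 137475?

199

Solve n(7n−5)/2 > 137475 for integer n.
The largest n with value ≤ 137475 is 198 (since 136719 ≤ 137475 < 138106), so the first above is n = 199, value 138106.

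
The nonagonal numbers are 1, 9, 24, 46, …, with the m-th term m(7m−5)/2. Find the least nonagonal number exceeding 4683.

4699

Solve n(7n−5)/2 > 4683 for integer n.
The largest n with value ≤ 4683 is 36 (since 4446 ≤ 4683 < 4699), so the first above is n = 37, value 4699.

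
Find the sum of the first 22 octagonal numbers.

10879

Σ i(3i−2) = 3Σi² − 2Σi over i = 1..22.
Σi = 253 and Σi² = 3795.
3·3795 − 2·253 = 10879.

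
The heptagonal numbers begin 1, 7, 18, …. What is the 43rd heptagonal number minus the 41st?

417

43·(5·43 − 3)/2 = 4558 and 41·(5·41 − 3)/2 = 4141.
Difference: 4558 − 4141 = 417.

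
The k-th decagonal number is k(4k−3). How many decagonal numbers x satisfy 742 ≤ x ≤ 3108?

The n-th decagonal number is n(4n−3).
Smallest index with value ≥ 742: n = 14 (giving 742).
Largest index with value ≤ 3108: n = 28 (giving 3052).
Indices 14 through 28: 15 terms.

15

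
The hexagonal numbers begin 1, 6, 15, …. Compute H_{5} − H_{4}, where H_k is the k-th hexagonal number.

17

Consecutive hexagonal numbers differ by 4n − 3: here 4·5 − 3 = 17.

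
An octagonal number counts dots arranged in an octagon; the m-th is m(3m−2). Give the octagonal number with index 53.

The 53rd octagonal number is n(3n−2) with n = 53.
53·(3·53 − 2) = 53·157 = 8321.

8321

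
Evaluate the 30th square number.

The 30th square number is n² with n = 30.
30² = 900.

900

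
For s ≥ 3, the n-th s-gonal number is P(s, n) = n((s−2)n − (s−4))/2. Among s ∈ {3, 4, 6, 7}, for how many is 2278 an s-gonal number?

s = 3: P(3, 67) = 2278. ✓
s = 4: P(4, 47) = 2209 and P(4, 48) = 2304; 2278 is not s-gonal.
s = 6: P(6, 34) = 2278. ✓
s = 7: P(7, 30) = 2205 and P(7, 31) = 2356; 2278 is not s-gonal.
Hits: s ∈ {3, 6} → 2.

2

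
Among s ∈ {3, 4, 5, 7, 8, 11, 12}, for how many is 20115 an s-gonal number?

1

s = 3: P(3, 200) = 20100 and P(3, 201) = 20301; 20115 is not s-gonal.
s = 4: P(4, 141) = 19881 and P(4, 142) = 20164; 20115 is not s-gonal.
s = 5: P(5, 115) = 19780 and P(5, 116) = 20126; 20115 is not s-gonal.
s = 7: P(7, 90) = 20115. ✓
s = 8: P(8, 82) = 20008 and P(8, 83) = 20501; 20115 is not s-gonal.
s = 11: P(11, 67) = 19966 and P(11, 68) = 20570; 20115 is not s-gonal.
s = 12: P(12, 63) = 19593 and P(12, 64) = 20224; 20115 is not s-gonal.
Hits: s ∈ {7} → 1.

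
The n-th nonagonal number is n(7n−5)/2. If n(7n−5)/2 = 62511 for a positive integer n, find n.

134

Set n(7n−5)/2 = 62511, giving 7n² − 5n − 125022 = 0.
The discriminant is 25 + 56·62511 = 3500641, and √3500641 = 1871.
So n = (5 + 1871) / 14 = 1876/14 = 134.
Check: 134·(7·134 − 5)/2 = 62511. ✓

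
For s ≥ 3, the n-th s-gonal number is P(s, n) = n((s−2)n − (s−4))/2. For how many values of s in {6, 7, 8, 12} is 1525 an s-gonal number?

1

s = 6: P(6, 27) = 1431 and P(6, 28) = 1540; 1525 is not s-gonal.
s = 7: P(7, 25) = 1525. ✓
s = 8: P(8, 22) = 1408 and P(8, 23) = 1541; 1525 is not s-gonal.
s = 12: P(12, 17) = 1377 and P(12, 18) = 1548; 1525 is not s-gonal.
Hits: s ∈ {7} → 1.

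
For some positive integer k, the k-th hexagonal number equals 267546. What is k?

Set n(2n−1) = 267546, giving 2n² − n − 267546 = 0.
So n = (1 + 1463) / 4 = 1464/4 = 366.
Check: 366·(2·366 − 1) = 267546. ✓

366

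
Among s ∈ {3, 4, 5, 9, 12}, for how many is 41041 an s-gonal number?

s = 3: P(3, 286) = 41041. ✓
s = 4: P(4, 202) = 40804 and P(4, 203) = 41209; 41041 is not s-gonal.
s = 5: P(5, 165) = 40755 and P(5, 166) = 41251; 41041 is not s-gonal.
s = 9: P(9, 108) = 40554 and P(9, 109) = 41311; 41041 is not s-gonal.
s = 12: P(12, 91) = 41041. ✓
Hits: s ∈ {3, 12} → 2.

2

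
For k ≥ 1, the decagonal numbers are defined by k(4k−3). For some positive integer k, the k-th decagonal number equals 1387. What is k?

19

Set n(4n−3) = 1387, giving 4n² − 3n − 1387 = 0.
The discriminant is 9 + 16·1387 = 22201, and √22201 = 149.
So n = (3 + 149) / 8 = 152/8 = 19.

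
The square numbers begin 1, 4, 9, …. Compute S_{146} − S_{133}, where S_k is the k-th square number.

3627

146² = 21316 and 133² = 17689.
Difference: 21316 − 17689 = 3627.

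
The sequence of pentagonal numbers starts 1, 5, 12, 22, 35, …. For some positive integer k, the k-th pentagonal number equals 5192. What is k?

Set n(3n−1)/2 = 5192, giving 3n² − n − 10384 = 0.
So n = (1 + 353) / 6 = 354/6 = 59.

59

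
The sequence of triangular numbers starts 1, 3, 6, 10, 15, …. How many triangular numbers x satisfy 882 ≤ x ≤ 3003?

36

The n-th triangular number is n(n+1)/2.
Smallest index with value ≥ 882: n = 42 (giving 903).
Largest index with value ≤ 3003: n = 77 (giving 3003).
Indices 42 through 77: 36 terms.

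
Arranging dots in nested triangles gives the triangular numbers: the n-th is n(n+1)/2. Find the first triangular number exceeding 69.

78

Solve n(n+1)/2 > 69 for integer n.
The largest n with value ≤ 69 is 11 (since 66 ≤ 69 < 78), so the first above is n = 12, value 78.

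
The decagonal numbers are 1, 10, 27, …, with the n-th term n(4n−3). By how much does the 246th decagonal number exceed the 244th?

3914

246·(4·246 − 3) = 241326 and 244·(4·244 − 3) = 237412.
Difference: 241326 − 237412 = 3914.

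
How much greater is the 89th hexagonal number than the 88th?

Consecutive hexagonal numbers differ by 4n − 3: here 4·89 − 3 = 353.

353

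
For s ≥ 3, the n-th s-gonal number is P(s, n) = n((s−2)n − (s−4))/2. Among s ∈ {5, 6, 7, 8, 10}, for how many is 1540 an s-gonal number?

2

s = 5: P(5, 32) = 1520 and P(5, 33) = 1617; 1540 is not s-gonal.
s = 6: P(6, 28) = 1540. ✓
s = 7: P(7, 25) = 1525 and P(7, 26) = 1651; 1540 is not s-gonal.
s = 8: P(8, 22) = 1408 and P(8, 23) = 1541; 1540 is not s-gonal.
s = 10: P(10, 20) = 1540. ✓
Hits: s ∈ {6, 10} → 2.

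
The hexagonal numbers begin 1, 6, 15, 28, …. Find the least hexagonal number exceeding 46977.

47278

Solve n(2n−1) > 46977 for integer n.
The largest n with value ≤ 46977 is 153 (since 46665 ≤ 46977 < 47278), so the first above is n = 154, value 47278.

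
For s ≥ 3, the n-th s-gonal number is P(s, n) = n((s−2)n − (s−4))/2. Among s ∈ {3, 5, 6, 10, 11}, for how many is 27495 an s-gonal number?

s = 3: P(3, 234) = 27495. ✓
s = 5: P(5, 135) = 27270 and P(5, 136) = 27676; 27495 is not s-gonal.
s = 6: P(6, 117) = 27261 and P(6, 118) = 27730; 27495 is not s-gonal.
s = 10: P(10, 83) = 27307 and P(10, 84) = 27972; 27495 is not s-gonal.
s = 11: P(11, 78) = 27105 and P(11, 79) = 27808; 27495 is not s-gonal.
Hits: s ∈ {3} → 1.

1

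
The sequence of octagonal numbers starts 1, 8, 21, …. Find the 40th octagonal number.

4720

40·(3·40 − 2) = 40·118 = 4720.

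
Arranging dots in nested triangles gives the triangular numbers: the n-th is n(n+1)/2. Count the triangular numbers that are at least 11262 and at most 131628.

The n-th triangular number is n(n+1)/2.
Smallest index with value ≥ 11262: n = 150 (giving 11325).
Largest index with value ≤ 131628: n = 512 (giving 131328).
Indices 150 through 512: 363 terms.

363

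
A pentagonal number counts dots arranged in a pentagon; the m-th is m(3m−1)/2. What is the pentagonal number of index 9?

117

The 9th pentagonal number is n(3n−1)/2 with n = 9.
9·(3·9 − 1)/2 = 9·26/2 = 9·13 = 117.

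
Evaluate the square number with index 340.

115600

The 340th square number is n² with n = 340.
340² = 115600.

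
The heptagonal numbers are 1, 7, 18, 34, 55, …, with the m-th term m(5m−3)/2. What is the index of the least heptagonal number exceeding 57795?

Solve n(5n−3)/2 > 57795 for integer n.
The largest n with value ≤ 57795 is 152 (since 57532 ≤ 57795 < 58293), so the first above is n = 153, value 58293.

153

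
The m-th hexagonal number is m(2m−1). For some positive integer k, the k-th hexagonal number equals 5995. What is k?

55

Set n(2n−1) = 5995, giving 2n² − n − 5995 = 0.
So n = (1 + 219) / 4 = 220/4 = 55.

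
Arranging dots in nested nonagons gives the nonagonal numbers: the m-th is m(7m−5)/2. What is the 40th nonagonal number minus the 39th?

Consecutive nonagonal numbers differ by 7n − 6: here 7·40 − 6 = 274.

274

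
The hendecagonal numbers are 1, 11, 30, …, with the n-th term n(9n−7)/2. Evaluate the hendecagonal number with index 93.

The 93rd hendecagonal number is n(9n−7)/2 with n = 93.
93·(9·93 − 7)/2 = 93·830/2 = 93·415 = 38595.

38595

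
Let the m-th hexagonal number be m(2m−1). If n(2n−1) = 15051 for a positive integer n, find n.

87

Set n(2n−1) = 15051, giving 2n² − n − 15051 = 0.
The discriminant is 1 + 8·15051 = 120409, and √120409 = 347.
So n = (1 + 347) / 4 = 348/4 = 87.
Check: 87·(2·87 − 1) = 15051. ✓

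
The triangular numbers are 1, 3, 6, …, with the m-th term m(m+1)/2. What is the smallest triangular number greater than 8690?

Solve n(n+1)/2 > 8690 for integer n.
The largest n with value ≤ 8690 is 131 (since 8646 ≤ 8690 < 8778), so the first above is n = 132, value 8778.

8778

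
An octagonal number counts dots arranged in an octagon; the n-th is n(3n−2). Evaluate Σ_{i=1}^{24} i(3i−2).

14100

Σ i(3i−2) = 3Σi² − 2Σi over i = 1..24.
Σi = 300 and Σi² = 4900.
3·4900 − 2·300 = 14100.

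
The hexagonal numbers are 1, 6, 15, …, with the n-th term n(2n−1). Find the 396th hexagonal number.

313236

The 396th hexagonal number is n(2n−1) with n = 396.
396·(2·396 − 1) = 396·791 = 313236.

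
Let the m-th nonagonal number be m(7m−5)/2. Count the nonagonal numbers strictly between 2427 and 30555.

67

The n-th nonagonal number is n(7n−5)/2.
Smallest index with value > 2427: n = 27 (giving 2484).
Largest index with value < 30555: n = 93 (giving 30039).
Indices 27 through 93: 67 terms.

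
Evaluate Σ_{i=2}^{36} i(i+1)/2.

Σ i(i+1)/2 = (Σi² + Σi) / 2 over i = 2..36.
Σi = 666 − 1 = 665 and Σi² = 16206 − 1 = 16205.
(1·16205 + 1·665) / 2 = 16870/2 = 8435.

8435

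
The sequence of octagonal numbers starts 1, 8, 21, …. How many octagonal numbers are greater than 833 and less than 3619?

18

The n-th octagonal number is n(3n−2).
Smallest index with value > 833: n = 18 (giving 936).
Largest index with value < 3619: n = 35 (giving 3605).
Indices 18 through 35: 18 terms.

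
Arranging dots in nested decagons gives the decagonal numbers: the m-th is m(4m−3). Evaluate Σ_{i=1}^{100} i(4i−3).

Σ i(4i−3) = 4Σi² − 3Σi over i = 1..100.
Σi = 5050 and Σi² = 338350.
4·338350 − 3·5050 = 1338250.

1338250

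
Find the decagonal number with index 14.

14·(4·14 − 3) = 14·53 = 742.

742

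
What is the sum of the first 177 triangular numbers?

Σ i(i+1)/2 = (Σi² + Σi) / 2 over i = 1..177.
Σi = 15753 and Σi² = 1864105.
(1·1864105 + 1·15753) / 2 = 1879858/2 = 939929.

939929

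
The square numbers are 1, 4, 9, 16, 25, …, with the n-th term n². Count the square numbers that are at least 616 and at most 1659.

The n-th square number is n².
Smallest index with value ≥ 616: n = 25 (giving 625).
Largest index with value ≤ 1659: n = 40 (giving 1600).
Indices 25 through 40: 16 terms.

16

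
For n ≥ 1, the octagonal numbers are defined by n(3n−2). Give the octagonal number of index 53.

The 53rd octagonal number is n(3n−2) with n = 53.
53·(3·53 − 2) = 53·157 = 8321.

8321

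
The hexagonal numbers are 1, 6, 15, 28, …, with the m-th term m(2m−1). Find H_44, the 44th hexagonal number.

3828

The 44th hexagonal number is n(2n−1) with n = 44.
44·(2·44 − 1) = 44·87 = 3828.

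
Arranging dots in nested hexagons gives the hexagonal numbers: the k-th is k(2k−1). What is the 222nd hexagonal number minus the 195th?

22491

222·(2·222 − 1) = 98346 and 195·(2·195 − 1) = 75855.
Difference: 98346 − 75855 = 22491.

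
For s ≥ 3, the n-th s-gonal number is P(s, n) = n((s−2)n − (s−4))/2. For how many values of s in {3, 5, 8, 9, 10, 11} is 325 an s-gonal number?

s = 3: P(3, 25) = 325. ✓
s = 5: P(5, 14) = 287 and P(5, 15) = 330; 325 is not s-gonal.
s = 8: P(8, 10) = 280 and P(8, 11) = 341; 325 is not s-gonal.
s = 9: P(9, 10) = 325. ✓
s = 10: P(10, 9) = 297 and P(10, 10) = 370; 325 is not s-gonal.
s = 11: P(11, 8) = 260 and P(11, 9) = 333; 325 is not s-gonal.
Hits: s ∈ {3, 9} → 2.

2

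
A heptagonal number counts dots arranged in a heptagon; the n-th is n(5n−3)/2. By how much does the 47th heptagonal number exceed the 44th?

678

47·(5·47 − 3)/2 = 5452 and 44·(5·44 − 3)/2 = 4774.
Difference: 5452 − 4774 = 678.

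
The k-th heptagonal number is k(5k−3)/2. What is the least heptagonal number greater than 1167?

Solve n(5n−3)/2 > 1167 for integer n.
The largest n with value ≤ 1167 is 21 (since 1071 ≤ 1167 < 1177), so the first above is n = 22, value 1177.

1177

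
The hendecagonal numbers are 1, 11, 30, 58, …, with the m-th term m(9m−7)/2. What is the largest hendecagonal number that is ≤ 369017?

Solve n(9n−7)/2 ≤ 369017 for integer n.
n = 286 gives 367081 ≤ 369017, while n = 287 gives 369656 > 369017; so the answer is 367081.

367081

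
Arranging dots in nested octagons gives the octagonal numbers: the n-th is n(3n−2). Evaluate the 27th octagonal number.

2133

The 27th octagonal number is n(3n−2) with n = 27.
27·(3·27 − 2) = 27·79 = 2133.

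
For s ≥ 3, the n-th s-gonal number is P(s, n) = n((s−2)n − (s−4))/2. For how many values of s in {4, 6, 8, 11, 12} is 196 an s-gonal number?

2

s = 4: P(4, 14) = 196. ✓
s = 6: P(6, 10) = 190 and P(6, 11) = 231; 196 is not s-gonal.
s = 8: P(8, 8) = 176 and P(8, 9) = 225; 196 is not s-gonal.
s = 11: P(11, 7) = 196. ✓
s = 12: P(12, 6) = 156 and P(12, 7) = 217; 196 is not s-gonal.
Hits: s ∈ {4, 11} → 2.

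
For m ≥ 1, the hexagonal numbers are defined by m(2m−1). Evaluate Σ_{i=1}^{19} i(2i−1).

4750

Σ i(2i−1) = 2Σi² − Σi over i = 1..19.
Σi = 190 and Σi² = 2470.
2·2470 − 1·190 = 4750.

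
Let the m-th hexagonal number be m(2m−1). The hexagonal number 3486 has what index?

Set n(2n−1) = 3486, giving 2n² − n − 3486 = 0.
So n = (1 + 167) / 4 = 168/4 = 42.
Check: 42·(2·42 − 1) = 3486. ✓

42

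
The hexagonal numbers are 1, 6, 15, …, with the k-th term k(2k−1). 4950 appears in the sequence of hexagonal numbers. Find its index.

50

Set n(2n−1) = 4950, giving 2n² − n − 4950 = 0.
So n = (1 + 199) / 4 = 200/4 = 50.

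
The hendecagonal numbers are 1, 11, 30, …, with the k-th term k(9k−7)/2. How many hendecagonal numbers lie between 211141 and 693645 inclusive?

The n-th hendecagonal number is n(9n−7)/2.
Smallest index with value ≥ 211141: n = 217 (giving 211141).
Largest index with value ≤ 693645: n = 393 (giving 693645).
Indices 217 through 393: 177 terms.

177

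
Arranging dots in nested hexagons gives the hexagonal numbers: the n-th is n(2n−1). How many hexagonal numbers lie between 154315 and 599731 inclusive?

269

The n-th hexagonal number is n(2n−1).
Smallest index with value ≥ 154315: n = 279 (giving 155403).
Largest index with value ≤ 599731: n = 547 (giving 597871).
Indices 279 through 547: 269 terms.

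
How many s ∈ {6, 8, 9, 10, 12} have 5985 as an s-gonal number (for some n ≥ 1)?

s = 6: P(6, 54) = 5778 and P(6, 55) = 5995; 5985 is not s-gonal.
s = 8: P(8, 45) = 5985. ✓
s = 9: P(9, 41) = 5781 and P(9, 42) = 6069; 5985 is not s-gonal.
s = 10: P(10, 39) = 5967 and P(10, 40) = 6280; 5985 is not s-gonal.
s = 12: P(12, 35) = 5985. ✓
Hits: s ∈ {8, 12} → 2.

2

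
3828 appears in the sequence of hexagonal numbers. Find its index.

44

Set n(2n−1) = 3828, giving 2n² − n − 3828 = 0.
The discriminant is 1 + 8·3828 = 30625, and √30625 = 175.
So n = (1 + 175) / 4 = 176/4 = 44.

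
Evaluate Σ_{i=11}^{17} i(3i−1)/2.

Σ i(3i−1)/2 = (3Σi² − Σi) / 2 over i = 11..17.
Σi = 153 − 55 = 98 and Σi² = 1785 − 385 = 1400.
(3·1400 − 1·98) / 2 = 4102/2 = 2051.

2051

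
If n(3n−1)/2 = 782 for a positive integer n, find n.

Set n(3n−1)/2 = 782, giving 3n² − n − 1564 = 0.
So n = (1 + 137) / 6 = 138/6 = 23.

23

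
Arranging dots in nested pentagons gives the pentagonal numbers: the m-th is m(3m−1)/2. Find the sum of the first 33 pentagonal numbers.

18513

Σ i(3i−1)/2 = (3Σi² − Σi) / 2 over i = 1..33.
Σi = 561 and Σi² = 12529.
(3·12529 − 1·561) / 2 = 37026/2 = 18513.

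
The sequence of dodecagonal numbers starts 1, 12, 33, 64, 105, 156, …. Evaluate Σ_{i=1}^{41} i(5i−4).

Σ i(5i−4) = 5Σi² − 4Σi over i = 1..41.
Σi = 861 and Σi² = 23821.
5·23821 − 4·861 = 115661.

115661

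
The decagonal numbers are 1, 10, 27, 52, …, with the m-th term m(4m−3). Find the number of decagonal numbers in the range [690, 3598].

The n-th decagonal number is n(4n−3).
Smallest index with value ≥ 690: n = 14 (giving 742).
Largest index with value ≤ 3598: n = 30 (giving 3510).
Indices 14 through 30: 17 terms.

17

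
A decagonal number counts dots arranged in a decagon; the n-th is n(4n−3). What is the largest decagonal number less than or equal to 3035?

2835

Solve n(4n−3) ≤ 3035 for integer n.
n = 27 gives 2835 ≤ 3035, while n = 28 gives 3052 > 3035; so the answer is 2835.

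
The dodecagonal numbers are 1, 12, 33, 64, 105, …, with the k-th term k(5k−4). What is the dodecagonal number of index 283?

The 283rd dodecagonal number is n(5n−4) with n = 283.
283·(5·283 − 4) = 283·1411 = 399313.

399313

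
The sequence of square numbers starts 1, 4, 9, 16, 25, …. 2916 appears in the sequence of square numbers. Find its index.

We need n² = 2916, so n = √2916 = 54.

54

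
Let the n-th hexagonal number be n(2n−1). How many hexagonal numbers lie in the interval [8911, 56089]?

101

The n-th hexagonal number is n(2n−1).
Smallest index with value ≥ 8911: n = 67 (giving 8911).
Largest index with value ≤ 56089: n = 167 (giving 55611).
Indices 67 through 167: 101 terms.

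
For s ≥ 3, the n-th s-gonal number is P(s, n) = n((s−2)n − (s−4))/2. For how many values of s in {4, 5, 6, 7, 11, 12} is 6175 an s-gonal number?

1

s = 4: P(4, 78) = 6084 and P(4, 79) = 6241; 6175 is not s-gonal.
s = 5: P(5, 64) = 6112 and P(5, 65) = 6305; 6175 is not s-gonal.
s = 6: P(6, 55) = 5995 and P(6, 56) = 6216; 6175 is not s-gonal.
s = 7: P(7, 50) = 6175. ✓
s = 11: P(11, 37) = 6031 and P(11, 38) = 6365; 6175 is not s-gonal.
s = 12: P(12, 35) = 5985 and P(12, 36) = 6336; 6175 is not s-gonal.
Hits: s ∈ {7} → 1.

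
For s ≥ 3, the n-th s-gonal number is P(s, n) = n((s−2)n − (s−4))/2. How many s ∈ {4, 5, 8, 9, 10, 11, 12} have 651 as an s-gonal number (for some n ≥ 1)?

2

s = 4: P(4, 25) = 625 and P(4, 26) = 676; 651 is not s-gonal.
s = 5: P(5, 21) = 651. ✓
s = 8: P(8, 15) = 645 and P(8, 16) = 736; 651 is not s-gonal.
s = 9: P(9, 14) = 651. ✓
s = 10: P(10, 13) = 637 and P(10, 14) = 742; 651 is not s-gonal.
s = 11: P(11, 12) = 606 and P(11, 13) = 715; 651 is not s-gonal.
s = 12: P(12, 11) = 561 and P(12, 12) = 672; 651 is not s-gonal.
Hits: s ∈ {5, 9} → 2.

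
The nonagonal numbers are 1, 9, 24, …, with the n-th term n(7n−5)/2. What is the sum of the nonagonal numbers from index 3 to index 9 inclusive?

Σ i(7i−5)/2 = (7Σi² − 5Σi) / 2 over i = 3..9.
Σi = 45 − 3 = 42 and Σi² = 285 − 5 = 280.
(7·280 − 5·42) / 2 = 1750/2 = 875.

875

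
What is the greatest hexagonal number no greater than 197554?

Solve n(2n−1) ≤ 197554 for integer n.
n = 314 gives 196878 ≤ 197554, while n = 315 gives 198135 > 197554; so the answer is 196878.

196878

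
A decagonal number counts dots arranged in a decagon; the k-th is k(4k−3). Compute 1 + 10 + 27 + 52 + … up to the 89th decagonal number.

Σ i(4i−3) = 4Σi² − 3Σi over i = 1..89.
Σi = 4005 and Σi² = 238965.
4·238965 − 3·4005 = 943845.

943845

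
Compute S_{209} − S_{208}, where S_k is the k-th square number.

417

n² − (n−1)² = 2n − 1, so 209² − 208² = 2·209 − 1 = 417.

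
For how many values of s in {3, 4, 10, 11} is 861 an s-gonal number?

1

s = 3: P(3, 41) = 861. ✓
s = 4: P(4, 29) = 841 and P(4, 30) = 900; 861 is not s-gonal.
s = 10: P(10, 15) = 855 and P(10, 16) = 976; 861 is not s-gonal.
s = 11: P(11, 14) = 833 and P(11, 15) = 960; 861 is not s-gonal.
Hits: s ∈ {3} → 1.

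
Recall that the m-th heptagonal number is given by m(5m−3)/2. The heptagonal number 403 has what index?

13

Set n(5n−3)/2 = 403, giving 5n² − 3n − 806 = 0.
The discriminant is 9 + 40·403 = 16129, and √16129 = 127.
So n = (3 + 127) / 10 = 130/10 = 13.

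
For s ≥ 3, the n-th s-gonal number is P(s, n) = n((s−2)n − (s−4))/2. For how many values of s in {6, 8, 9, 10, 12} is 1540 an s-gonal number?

s = 6: P(6, 28) = 1540. ✓
s = 8: P(8, 22) = 1408 and P(8, 23) = 1541; 1540 is not s-gonal.
s = 9: P(9, 21) = 1491 and P(9, 22) = 1639; 1540 is not s-gonal.
s = 10: P(10, 20) = 1540. ✓
s = 12: P(12, 17) = 1377 and P(12, 18) = 1548; 1540 is not s-gonal.
Hits: s ∈ {6, 10} → 2.

2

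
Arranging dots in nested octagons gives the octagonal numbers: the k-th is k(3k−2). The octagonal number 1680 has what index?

Set n(3n−2) = 1680, giving 3n² − 2n − 1680 = 0.
So n = (2 + 142) / 6 = 144/6 = 24.

24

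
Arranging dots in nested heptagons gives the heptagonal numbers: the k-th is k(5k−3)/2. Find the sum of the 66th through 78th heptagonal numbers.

167531

Σ i(5i−3)/2 = (5Σi² − 3Σi) / 2 over i = 66..78.
Σi = 3081 − 2145 = 936 and Σi² = 161239 − 93665 = 67574.
(5·67574 − 3·936) / 2 = 335062/2 = 167531.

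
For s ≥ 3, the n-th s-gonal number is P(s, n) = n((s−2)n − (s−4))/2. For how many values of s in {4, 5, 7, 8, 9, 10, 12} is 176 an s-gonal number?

2

s = 4: P(4, 13) = 169 and P(4, 14) = 196; 176 is not s-gonal.
s = 5: P(5, 11) = 176. ✓
s = 7: P(7, 8) = 148 and P(7, 9) = 189; 176 is not s-gonal.
s = 8: P(8, 8) = 176. ✓
s = 9: P(9, 7) = 154 and P(9, 8) = 204; 176 is not s-gonal.
s = 10: P(10, 7) = 175 and P(10, 8) = 232; 176 is not s-gonal.
s = 12: P(12, 6) = 156 and P(12, 7) = 217; 176 is not s-gonal.
Hits: s ∈ {5, 8} → 2.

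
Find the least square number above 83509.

Solve n² > 83509 for integer n.
The largest n with value ≤ 83509 is 288 (since 82944 ≤ 83509 < 83521), so the first above is n = 289, value 83521.

83521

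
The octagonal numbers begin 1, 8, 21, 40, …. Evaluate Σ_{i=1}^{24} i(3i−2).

14100

Σ i(3i−2) = 3Σi² − 2Σi over i = 1..24.
Σi = 300 and Σi² = 4900.
3·4900 − 2·300 = 14100.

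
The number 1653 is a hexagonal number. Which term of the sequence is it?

Set n(2n−1) = 1653, giving 2n² − n − 1653 = 0.
The discriminant is 1 + 8·1653 = 13225, and √13225 = 115.
So n = (1 + 115) / 4 = 116/4 = 29.

29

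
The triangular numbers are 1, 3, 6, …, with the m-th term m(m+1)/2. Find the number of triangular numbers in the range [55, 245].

The n-th triangular number is n(n+1)/2.
Smallest index with value ≥ 55: n = 10 (giving 55).
Largest index with value ≤ 245: n = 21 (giving 231).
Indices 10 through 21: 12 terms.

12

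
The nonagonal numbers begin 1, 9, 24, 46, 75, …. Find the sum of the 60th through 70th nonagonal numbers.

161260

Σ i(7i−5)/2 = (7Σi² − 5Σi) / 2 over i = 60..70.
Σi = 2485 − 1770 = 715 and Σi² = 116795 − 70210 = 46585.
(7·46585 − 5·715) / 2 = 322520/2 = 161260.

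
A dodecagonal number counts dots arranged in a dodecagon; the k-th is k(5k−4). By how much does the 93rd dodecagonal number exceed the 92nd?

Consecutive dodecagonal numbers differ by 10n − 9: here 10·93 − 9 = 921.

921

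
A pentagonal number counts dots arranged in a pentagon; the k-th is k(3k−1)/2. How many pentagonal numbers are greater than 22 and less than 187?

7

The n-th pentagonal number is n(3n−1)/2.
Smallest index with value > 22: n = 5 (giving 35).
Largest index with value < 187: n = 11 (giving 176).
Indices 5 through 11: 7 terms.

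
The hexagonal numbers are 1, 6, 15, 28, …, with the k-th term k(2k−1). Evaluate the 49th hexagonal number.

49·(2·49 − 1) = 49·97 = 4753.

4753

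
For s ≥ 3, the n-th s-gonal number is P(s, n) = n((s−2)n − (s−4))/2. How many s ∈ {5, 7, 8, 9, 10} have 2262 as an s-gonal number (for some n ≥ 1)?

1

s = 5: P(5, 39) = 2262. ✓
s = 7: P(7, 30) = 2205 and P(7, 31) = 2356; 2262 is not s-gonal.
s = 8: P(8, 27) = 2133 and P(8, 28) = 2296; 2262 is not s-gonal.
s = 9: P(9, 25) = 2125 and P(9, 26) = 2301; 2262 is not s-gonal.
s = 10: P(10, 24) = 2232 and P(10, 25) = 2425; 2262 is not s-gonal.
Hits: s ∈ {5} → 1.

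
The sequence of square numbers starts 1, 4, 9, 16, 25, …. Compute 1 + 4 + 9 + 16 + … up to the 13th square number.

Σ_{i=1}^{13} i² = 13·14·27/6 = 819.

819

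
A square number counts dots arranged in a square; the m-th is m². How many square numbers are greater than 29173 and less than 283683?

362

The n-th square number is n².
Smallest index with value > 29173: n = 171 (giving 29241).
Largest index with value < 283683: n = 532 (giving 283024).
Indices 171 through 532: 362 terms.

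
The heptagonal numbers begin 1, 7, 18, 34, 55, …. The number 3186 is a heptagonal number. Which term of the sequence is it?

36

Set n(5n−3)/2 = 3186, giving 5n² − 3n − 6372 = 0.
The discriminant is 9 + 40·3186 = 127449, and √127449 = 357.
So n = (3 + 357) / 10 = 360/10 = 36.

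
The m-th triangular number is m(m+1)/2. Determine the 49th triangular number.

The 49th triangular number is n(n+1)/2 with n = 49.
49·50/2 = 2450/2 = 1225.

1225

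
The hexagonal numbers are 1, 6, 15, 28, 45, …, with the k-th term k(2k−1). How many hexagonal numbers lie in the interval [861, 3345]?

21

The n-th hexagonal number is n(2n−1).
Smallest index with value ≥ 861: n = 21 (giving 861).
Largest index with value ≤ 3345: n = 41 (giving 3321).
Indices 21 through 41: 21 terms.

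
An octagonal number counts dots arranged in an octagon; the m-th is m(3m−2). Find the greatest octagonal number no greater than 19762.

Solve n(3n−2) ≤ 19762 for integer n.
n = 81 gives 19521 ≤ 19762, while n = 82 gives 20008 > 19762; so the answer is 19521.

19521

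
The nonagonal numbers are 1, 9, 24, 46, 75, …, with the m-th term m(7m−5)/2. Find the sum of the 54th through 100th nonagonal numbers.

996541

Σ i(7i−5)/2 = (7Σi² − 5Σi) / 2 over i = 54..100.
Σi = 5050 − 1431 = 3619 and Σi² = 338350 − 51039 = 287311.
(7·287311 − 5·3619) / 2 = 1993082/2 = 996541.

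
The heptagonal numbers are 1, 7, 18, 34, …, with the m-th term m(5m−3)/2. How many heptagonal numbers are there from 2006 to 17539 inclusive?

The n-th heptagonal number is n(5n−3)/2.
Smallest index with value ≥ 2006: n = 29 (giving 2059).
Largest index with value ≤ 17539: n = 84 (giving 17514).
Indices 29 through 84: 56 terms.

56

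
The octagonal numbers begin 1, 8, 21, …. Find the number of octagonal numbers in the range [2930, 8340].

The n-th octagonal number is n(3n−2).
Smallest index with value ≥ 2930: n = 32 (giving 3008).
Largest index with value ≤ 8340: n = 53 (giving 8321).
Indices 32 through 53: 22 terms.

22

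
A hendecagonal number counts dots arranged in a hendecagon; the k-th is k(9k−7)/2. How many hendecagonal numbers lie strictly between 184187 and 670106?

The n-th hendecagonal number is n(9n−7)/2.
Smallest index with value > 184187: n = 203 (giving 184730).
Largest index with value < 670106: n = 386 (giving 669131).
Indices 203 through 386: 184 terms.

184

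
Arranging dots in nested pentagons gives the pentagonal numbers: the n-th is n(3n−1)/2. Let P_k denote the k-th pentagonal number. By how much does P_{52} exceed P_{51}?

154

Consecutive pentagonal numbers differ by 3n − 2: here 3·52 − 2 = 154.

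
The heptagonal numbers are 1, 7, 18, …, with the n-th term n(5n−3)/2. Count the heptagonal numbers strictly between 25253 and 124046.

The n-th heptagonal number is n(5n−3)/2.
Smallest index with value > 25253: n = 101 (giving 25351).
Largest index with value < 124046: n = 223 (giving 123988).
Indices 101 through 223: 123 terms.

123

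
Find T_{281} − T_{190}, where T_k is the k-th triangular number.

281·282/2 = 39621 and 190·191/2 = 18145.
Difference: 39621 − 18145 = 21476.

21476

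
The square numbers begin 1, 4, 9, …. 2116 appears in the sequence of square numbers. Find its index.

We need n² = 2116, so n = √2116 = 46.

46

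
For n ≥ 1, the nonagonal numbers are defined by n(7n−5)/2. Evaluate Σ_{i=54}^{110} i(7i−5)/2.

Σ i(7i−5)/2 = (7Σi² − 5Σi) / 2 over i = 54..110.
Σi = 6105 − 1431 = 4674 and Σi² = 449735 − 51039 = 398696.
(7·398696 − 5·4674) / 2 = 2767502/2 = 1383751.

1383751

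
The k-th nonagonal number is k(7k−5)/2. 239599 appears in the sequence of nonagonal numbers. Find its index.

Set n(7n−5)/2 = 239599, giving 7n² − 5n − 479198 = 0.
The discriminant is 25 + 56·239599 = 13417569, and √13417569 = 3663.
So n = (5 + 3663) / 14 = 3668/14 = 262.

262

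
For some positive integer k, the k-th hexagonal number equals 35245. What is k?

Set n(2n−1) = 35245, giving 2n² − n − 35245 = 0.
So n = (1 + 531) / 4 = 532/4 = 133.
Check: 133·(2·133 − 1) = 35245. ✓

133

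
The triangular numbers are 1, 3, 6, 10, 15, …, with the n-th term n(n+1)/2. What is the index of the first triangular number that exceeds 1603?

Solve n(n+1)/2 > 1603 for integer n.
The largest n with value ≤ 1603 is 56 (since 1596 ≤ 1603 < 1653), so the first above is n = 57, value 1653.

57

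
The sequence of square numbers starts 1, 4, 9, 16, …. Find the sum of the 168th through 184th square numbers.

Σ_{i=168}^{184} i² = 2093460 − 1566460 = 527000.

527000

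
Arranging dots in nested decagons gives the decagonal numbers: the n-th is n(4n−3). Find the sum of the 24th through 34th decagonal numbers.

36487

Σ i(4i−3) = 4Σi² − 3Σi over i = 24..34.
Σi = 595 − 276 = 319 and Σi² = 13685 − 4324 = 9361.
4·9361 − 3·319 = 36487.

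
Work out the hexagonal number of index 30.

The 30th hexagonal number is n(2n−1) with n = 30.
30·(2·30 − 1) = 30·59 = 1770.

1770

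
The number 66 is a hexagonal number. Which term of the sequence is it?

6

Set n(2n−1) = 66, giving 2n² − n − 66 = 0.
So n = (1 + 23) / 4 = 24/4 = 6.
Check: 6·(2·6 − 1) = 66. ✓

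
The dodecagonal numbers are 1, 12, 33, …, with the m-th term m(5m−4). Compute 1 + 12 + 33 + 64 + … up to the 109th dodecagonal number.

2164195

Σ i(5i−4) = 5Σi² − 4Σi over i = 1..109.
Σi = 5995 and Σi² = 437635.
5·437635 − 4·5995 = 2164195.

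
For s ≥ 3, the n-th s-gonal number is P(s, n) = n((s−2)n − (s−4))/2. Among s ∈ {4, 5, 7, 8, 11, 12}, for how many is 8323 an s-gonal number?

1

s = 4: P(4, 91) = 8281 and P(4, 92) = 8464; 8323 is not s-gonal.
s = 5: P(5, 74) = 8177 and P(5, 75) = 8400; 8323 is not s-gonal.
s = 7: P(7, 58) = 8323. ✓
s = 8: P(8, 53) = 8321 and P(8, 54) = 8640; 8323 is not s-gonal.
s = 11: P(11, 43) = 8170 and P(11, 44) = 8558; 8323 is not s-gonal.
s = 12: P(12, 41) = 8241 and P(12, 42) = 8652; 8323 is not s-gonal.
Hits: s ∈ {7} → 1.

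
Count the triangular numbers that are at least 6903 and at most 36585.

154

The n-th triangular number is n(n+1)/2.
Smallest index with value ≥ 6903: n = 117 (giving 6903).
Largest index with value ≤ 36585: n = 270 (giving 36585).
Indices 117 through 270: 154 terms.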